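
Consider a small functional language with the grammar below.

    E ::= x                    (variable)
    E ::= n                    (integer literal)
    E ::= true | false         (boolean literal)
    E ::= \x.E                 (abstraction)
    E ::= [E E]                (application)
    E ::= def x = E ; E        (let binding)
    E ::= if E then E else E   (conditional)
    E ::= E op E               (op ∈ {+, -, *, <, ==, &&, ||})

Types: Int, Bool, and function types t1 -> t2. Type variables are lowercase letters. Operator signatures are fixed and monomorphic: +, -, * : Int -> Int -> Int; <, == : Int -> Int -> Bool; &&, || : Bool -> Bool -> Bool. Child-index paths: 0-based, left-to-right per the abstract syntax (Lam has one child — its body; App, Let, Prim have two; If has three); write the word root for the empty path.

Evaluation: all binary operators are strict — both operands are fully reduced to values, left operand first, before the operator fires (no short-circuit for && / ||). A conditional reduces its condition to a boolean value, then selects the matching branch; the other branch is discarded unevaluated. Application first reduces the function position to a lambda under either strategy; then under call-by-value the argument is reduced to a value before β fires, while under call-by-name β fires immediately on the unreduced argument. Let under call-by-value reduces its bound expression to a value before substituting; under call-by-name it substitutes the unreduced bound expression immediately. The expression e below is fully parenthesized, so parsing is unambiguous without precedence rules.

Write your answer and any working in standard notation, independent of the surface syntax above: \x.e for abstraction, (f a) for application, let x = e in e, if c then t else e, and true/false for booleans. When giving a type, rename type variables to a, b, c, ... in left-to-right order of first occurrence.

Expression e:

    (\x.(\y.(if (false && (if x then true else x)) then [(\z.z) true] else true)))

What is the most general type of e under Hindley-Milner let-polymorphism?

Answer: Bool -> a -> Bool

Working:
  unify Bool ~ Bool
x : a
  unify a ~ Bool
x : Bool
  unify Bool ~ Bool
  unify Bool ~ Bool
  unify Bool ~ Bool
z : c
\z._ : c -> c
  unify c -> c ~ Bool -> d
  unify c ~ Bool
  unify Bool ~ d
_ _ : Bool
  unify Bool ~ Bool
\y._ : b -> Bool
\x._ : Bool -> b -> Bool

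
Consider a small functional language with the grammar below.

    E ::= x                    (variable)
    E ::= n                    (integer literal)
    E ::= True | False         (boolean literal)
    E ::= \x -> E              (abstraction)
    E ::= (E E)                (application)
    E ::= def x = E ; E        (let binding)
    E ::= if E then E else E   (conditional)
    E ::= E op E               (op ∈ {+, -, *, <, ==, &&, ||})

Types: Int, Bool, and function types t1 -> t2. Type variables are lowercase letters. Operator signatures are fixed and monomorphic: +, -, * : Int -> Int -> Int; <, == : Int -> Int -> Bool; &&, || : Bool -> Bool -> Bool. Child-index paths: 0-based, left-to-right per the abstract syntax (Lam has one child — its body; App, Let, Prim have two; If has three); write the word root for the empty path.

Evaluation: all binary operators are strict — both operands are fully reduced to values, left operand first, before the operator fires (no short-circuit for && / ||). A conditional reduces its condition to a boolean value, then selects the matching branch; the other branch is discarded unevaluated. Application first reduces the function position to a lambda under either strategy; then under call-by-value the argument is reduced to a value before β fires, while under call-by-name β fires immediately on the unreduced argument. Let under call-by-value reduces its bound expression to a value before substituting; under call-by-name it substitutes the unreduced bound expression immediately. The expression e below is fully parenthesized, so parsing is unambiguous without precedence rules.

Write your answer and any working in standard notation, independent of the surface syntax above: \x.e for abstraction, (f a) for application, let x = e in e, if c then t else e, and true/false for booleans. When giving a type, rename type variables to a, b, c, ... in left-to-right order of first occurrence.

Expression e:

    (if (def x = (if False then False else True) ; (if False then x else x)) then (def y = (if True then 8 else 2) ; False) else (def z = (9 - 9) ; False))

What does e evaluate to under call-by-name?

Answer: false

Trace:
step 0: (if (let x = (if false then false else true) in (if false then x else x)) then (let y = (if true then 8 else 2) in false) else (let z = (9 - 9) in false))
step 1: [let@0] (if (if false then (if false then false else true) else (if false then false else true)) then (let y = (if true then 8 else 2) in false) else (let z = (9 - 9) in false))
step 2: [if@0] (if (if false then false else true) then (let y = (if true then 8 else 2) in false) else (let z = (9 - 9) in false))
step 3: [if@0] (if true then (let y = (if true then 8 else 2) in false) else (let z = (9 - 9) in false))
step 4: [if@root] (let y = (if true then 8 else 2) in false)
step 5: [let@root] false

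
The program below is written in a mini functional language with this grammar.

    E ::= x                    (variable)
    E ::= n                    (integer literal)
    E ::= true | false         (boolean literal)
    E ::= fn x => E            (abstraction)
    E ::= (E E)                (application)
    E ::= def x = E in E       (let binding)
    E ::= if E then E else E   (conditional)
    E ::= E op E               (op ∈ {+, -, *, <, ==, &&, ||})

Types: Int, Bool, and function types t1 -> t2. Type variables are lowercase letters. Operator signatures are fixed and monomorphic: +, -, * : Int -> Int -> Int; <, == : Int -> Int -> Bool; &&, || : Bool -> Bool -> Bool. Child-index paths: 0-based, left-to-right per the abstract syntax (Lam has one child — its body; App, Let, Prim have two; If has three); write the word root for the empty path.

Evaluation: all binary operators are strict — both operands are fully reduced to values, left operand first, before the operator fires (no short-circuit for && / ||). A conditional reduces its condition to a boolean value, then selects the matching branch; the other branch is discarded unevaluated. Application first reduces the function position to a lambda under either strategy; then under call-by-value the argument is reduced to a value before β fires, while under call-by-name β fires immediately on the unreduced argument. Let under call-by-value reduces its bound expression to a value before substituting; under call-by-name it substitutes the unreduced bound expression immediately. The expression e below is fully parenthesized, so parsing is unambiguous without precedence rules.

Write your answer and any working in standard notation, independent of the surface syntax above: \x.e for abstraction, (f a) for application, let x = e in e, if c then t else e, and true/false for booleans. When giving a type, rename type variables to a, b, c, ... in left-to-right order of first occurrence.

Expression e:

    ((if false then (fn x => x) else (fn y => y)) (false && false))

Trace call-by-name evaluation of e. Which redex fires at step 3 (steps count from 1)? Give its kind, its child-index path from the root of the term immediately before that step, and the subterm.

Answer: delta at root : (false && false)

Derivation:
step 0: ((if false then (\x.x) else (\y.y)) (false && false))
step 1: [if@0] ((\y.y) (false && false))
step 2: [beta@root] (false && false)
step 3: [delta@root] false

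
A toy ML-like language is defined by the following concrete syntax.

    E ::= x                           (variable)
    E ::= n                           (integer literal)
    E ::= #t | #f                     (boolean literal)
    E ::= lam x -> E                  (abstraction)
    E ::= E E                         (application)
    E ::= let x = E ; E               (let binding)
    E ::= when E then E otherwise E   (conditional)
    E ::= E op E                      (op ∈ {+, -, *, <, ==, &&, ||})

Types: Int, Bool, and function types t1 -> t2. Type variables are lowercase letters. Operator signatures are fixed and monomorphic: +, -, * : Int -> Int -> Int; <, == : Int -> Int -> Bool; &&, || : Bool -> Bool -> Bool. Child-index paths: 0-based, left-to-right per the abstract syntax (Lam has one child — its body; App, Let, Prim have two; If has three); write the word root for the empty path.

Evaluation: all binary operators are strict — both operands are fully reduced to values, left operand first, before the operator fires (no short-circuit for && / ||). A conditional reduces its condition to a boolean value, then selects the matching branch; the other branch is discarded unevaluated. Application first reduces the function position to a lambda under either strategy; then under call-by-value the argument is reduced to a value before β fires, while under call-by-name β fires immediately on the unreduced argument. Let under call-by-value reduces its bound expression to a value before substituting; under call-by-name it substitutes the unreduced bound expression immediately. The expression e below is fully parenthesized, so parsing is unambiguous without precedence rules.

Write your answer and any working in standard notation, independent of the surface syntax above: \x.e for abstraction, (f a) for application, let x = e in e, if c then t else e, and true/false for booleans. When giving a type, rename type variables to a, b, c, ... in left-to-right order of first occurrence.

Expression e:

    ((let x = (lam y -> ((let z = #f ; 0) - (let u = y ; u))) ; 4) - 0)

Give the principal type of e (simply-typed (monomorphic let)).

Working:
let z : Bool
  unify Int ~ Int
y : a
let u : a
u : a
  unify a ~ Int
\y._ : Int -> Int
let x : Int -> Int
  unify Int ~ Int
  unify Int ~ Int

Answer: Int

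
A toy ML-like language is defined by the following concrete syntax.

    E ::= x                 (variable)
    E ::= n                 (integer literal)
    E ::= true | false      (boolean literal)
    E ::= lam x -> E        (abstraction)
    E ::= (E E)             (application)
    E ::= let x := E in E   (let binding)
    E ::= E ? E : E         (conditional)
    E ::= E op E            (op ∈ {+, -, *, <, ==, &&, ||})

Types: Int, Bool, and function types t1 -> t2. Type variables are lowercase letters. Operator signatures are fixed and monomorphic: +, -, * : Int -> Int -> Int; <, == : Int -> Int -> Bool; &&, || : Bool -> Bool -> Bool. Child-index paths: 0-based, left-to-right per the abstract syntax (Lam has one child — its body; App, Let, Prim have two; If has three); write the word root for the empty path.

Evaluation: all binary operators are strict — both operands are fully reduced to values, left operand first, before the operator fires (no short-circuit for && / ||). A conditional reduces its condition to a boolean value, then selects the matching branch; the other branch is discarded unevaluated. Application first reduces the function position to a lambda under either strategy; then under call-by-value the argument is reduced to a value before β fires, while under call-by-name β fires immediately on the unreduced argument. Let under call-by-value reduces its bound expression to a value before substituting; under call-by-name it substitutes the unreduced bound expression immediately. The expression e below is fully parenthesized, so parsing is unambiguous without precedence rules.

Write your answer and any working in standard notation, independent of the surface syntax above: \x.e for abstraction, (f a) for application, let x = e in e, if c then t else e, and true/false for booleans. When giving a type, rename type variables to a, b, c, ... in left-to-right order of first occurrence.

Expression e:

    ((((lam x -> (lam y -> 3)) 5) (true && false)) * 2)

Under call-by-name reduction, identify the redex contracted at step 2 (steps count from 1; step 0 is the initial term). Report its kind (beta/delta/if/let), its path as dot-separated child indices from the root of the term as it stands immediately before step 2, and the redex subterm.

Answer: beta at 0 : ((\y.3) (true && false))

Derivation:
step 0: ((((\x.(\y.3)) 5) (true && false)) * 2)
step 1: [beta@0.0] (((\y.3) (true && false)) * 2)
step 2: [beta@0] (3 * 2)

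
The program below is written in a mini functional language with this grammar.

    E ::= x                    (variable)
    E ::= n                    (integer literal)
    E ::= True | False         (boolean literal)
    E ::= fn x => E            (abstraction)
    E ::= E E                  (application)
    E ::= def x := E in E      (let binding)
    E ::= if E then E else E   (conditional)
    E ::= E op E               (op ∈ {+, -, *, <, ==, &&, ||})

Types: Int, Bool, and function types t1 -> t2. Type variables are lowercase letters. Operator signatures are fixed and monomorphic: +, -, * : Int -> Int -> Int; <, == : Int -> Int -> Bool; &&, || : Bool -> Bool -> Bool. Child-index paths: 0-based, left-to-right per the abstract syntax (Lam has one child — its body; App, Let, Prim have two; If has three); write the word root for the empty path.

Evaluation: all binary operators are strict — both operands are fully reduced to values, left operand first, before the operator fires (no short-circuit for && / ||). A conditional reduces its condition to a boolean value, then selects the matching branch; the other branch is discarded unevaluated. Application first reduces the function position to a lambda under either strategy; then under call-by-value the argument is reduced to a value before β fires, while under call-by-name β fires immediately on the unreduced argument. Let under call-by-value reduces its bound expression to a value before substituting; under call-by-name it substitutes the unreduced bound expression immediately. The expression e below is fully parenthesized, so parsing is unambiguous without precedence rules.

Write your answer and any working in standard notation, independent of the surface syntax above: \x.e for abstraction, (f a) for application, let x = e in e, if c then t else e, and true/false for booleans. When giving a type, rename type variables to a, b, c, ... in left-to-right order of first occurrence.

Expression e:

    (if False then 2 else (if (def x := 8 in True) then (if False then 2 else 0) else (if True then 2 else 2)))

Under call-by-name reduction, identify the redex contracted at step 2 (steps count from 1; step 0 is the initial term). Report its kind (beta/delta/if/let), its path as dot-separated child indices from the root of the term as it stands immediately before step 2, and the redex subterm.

Answer: let at 0 : (let x = 8 in true)

Trace:
step 0: (if false then 2 else (if (let x = 8 in true) then (if false then 2 else 0) else (if true then 2 else 2)))
step 1: [if@root] (if (let x = 8 in true) then (if false then 2 else 0) else (if true then 2 else 2))
step 2: [let@0] (if true then (if false then 2 else 0) else (if true then 2 else 2))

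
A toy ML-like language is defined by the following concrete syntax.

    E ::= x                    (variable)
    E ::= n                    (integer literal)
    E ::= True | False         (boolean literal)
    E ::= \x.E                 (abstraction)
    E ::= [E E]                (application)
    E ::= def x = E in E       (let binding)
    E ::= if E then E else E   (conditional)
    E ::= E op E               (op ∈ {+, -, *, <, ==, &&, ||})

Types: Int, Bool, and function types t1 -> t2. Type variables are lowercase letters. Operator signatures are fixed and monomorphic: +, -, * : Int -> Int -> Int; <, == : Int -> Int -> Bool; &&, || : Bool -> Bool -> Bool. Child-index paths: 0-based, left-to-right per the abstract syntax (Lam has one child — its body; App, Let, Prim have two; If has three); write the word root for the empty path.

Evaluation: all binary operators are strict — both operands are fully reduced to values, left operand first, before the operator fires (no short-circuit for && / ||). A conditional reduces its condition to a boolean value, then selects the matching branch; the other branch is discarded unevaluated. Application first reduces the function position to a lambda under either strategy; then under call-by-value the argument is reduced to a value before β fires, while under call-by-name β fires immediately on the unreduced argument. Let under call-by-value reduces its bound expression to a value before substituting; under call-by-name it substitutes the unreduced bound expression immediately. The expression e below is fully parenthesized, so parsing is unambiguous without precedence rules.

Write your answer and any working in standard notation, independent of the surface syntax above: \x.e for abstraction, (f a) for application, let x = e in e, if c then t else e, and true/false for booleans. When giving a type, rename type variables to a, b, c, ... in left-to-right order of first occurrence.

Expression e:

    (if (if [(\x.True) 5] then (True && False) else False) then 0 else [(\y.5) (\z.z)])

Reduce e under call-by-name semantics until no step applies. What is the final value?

Answer: 5

Working:
step 0: (if (if ((\x.true) 5) then (true && false) else false) then 0 else ((\y.5) (\z.z)))
step 1: [beta@0.0] (if (if true then (true && false) else false) then 0 else ((\y.5) (\z.z)))
step 2: [if@0] (if (true && false) then 0 else ((\y.5) (\z.z)))
step 3: [delta@0] (if false then 0 else ((\y.5) (\z.z)))
step 4: [if@root] ((\y.5) (\z.z))
step 5: [beta@root] 5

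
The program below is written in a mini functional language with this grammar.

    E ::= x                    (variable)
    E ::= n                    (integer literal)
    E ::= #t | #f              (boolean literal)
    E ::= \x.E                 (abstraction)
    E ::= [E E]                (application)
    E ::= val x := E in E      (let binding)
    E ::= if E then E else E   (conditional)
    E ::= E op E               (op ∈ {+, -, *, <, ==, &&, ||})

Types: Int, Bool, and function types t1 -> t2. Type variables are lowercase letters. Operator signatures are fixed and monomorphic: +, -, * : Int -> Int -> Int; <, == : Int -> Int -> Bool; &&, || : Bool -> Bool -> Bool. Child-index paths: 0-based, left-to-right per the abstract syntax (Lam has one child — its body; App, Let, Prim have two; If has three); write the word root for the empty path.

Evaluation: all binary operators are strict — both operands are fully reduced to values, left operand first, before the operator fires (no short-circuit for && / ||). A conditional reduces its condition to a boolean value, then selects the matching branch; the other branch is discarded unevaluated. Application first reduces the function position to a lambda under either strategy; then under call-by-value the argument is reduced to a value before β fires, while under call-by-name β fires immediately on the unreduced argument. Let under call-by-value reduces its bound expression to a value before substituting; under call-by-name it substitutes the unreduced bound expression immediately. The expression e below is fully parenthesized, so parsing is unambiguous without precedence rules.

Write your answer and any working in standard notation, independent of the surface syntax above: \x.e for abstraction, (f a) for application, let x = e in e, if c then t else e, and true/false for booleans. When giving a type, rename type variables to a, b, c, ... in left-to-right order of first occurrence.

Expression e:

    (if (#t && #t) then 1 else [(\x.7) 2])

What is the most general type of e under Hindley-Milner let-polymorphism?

Answer: Int

Derivation:
  unify Bool ~ Bool
  unify Bool ~ Bool
  unify Bool ~ Bool
\x._ : a -> Int
  unify a -> Int ~ Int -> b
  unify a ~ Int
  unify Int ~ b
_ _ : Int
  unify Int ~ Int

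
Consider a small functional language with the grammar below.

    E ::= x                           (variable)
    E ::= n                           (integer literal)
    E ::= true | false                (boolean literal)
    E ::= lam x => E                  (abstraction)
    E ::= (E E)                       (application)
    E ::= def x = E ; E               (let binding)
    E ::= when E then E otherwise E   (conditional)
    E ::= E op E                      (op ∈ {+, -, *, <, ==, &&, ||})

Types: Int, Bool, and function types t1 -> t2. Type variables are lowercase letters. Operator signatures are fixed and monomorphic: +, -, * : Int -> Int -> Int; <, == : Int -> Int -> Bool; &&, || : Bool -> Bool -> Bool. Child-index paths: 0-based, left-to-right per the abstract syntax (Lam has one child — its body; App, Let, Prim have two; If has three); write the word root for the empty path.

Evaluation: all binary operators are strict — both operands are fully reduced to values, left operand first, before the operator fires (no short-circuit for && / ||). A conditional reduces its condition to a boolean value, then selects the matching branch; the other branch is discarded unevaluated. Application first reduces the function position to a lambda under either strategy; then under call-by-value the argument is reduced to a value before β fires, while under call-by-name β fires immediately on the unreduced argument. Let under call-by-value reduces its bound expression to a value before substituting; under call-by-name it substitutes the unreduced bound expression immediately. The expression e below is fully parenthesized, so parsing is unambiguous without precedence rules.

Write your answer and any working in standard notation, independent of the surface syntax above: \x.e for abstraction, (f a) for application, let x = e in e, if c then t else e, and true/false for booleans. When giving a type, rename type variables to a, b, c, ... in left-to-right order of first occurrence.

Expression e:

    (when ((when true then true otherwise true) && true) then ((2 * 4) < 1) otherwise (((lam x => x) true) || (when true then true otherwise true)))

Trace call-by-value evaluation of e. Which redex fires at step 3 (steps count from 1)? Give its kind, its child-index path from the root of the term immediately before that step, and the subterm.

Derivation:
step 0: (if ((if true then true else true) && true) then ((2 * 4) < 1) else (((\x.x) true) || (if true then true else true)))
step 1: [if@0.0] (if (true && true) then ((2 * 4) < 1) else (((\x.x) true) || (if true then true else true)))
step 2: [delta@0] (if true then ((2 * 4) < 1) else (((\x.x) true) || (if true then true else true)))
step 3: [if@root] ((2 * 4) < 1)

Answer: if at root : (if true then ((2 * 4) < 1) else (((\x.x) true) || (if true then true else true)))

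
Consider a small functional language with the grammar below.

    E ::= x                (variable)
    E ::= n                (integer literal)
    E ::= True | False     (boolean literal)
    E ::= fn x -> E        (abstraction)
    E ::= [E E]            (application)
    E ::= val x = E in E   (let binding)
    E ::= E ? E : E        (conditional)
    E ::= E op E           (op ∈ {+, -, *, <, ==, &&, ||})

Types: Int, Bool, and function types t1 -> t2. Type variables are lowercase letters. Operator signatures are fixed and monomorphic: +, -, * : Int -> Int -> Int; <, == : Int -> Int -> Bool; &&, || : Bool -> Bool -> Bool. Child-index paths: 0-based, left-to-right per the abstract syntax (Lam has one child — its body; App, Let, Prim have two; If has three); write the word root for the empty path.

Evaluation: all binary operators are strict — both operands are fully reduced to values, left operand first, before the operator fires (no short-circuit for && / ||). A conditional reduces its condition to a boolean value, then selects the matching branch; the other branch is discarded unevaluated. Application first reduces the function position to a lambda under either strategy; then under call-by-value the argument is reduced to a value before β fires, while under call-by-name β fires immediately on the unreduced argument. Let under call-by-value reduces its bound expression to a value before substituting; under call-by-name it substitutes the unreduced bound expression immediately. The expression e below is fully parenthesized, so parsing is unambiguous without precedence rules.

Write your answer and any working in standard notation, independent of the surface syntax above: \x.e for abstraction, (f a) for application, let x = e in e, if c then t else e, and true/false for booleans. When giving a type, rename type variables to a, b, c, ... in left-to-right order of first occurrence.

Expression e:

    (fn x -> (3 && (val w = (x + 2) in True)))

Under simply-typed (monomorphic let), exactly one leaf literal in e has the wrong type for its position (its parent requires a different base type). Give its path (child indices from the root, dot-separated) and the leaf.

Working:
  unify Int ~ Bool
  FAIL: mismatch Int ~ Bool

Answer: 0.0 : 3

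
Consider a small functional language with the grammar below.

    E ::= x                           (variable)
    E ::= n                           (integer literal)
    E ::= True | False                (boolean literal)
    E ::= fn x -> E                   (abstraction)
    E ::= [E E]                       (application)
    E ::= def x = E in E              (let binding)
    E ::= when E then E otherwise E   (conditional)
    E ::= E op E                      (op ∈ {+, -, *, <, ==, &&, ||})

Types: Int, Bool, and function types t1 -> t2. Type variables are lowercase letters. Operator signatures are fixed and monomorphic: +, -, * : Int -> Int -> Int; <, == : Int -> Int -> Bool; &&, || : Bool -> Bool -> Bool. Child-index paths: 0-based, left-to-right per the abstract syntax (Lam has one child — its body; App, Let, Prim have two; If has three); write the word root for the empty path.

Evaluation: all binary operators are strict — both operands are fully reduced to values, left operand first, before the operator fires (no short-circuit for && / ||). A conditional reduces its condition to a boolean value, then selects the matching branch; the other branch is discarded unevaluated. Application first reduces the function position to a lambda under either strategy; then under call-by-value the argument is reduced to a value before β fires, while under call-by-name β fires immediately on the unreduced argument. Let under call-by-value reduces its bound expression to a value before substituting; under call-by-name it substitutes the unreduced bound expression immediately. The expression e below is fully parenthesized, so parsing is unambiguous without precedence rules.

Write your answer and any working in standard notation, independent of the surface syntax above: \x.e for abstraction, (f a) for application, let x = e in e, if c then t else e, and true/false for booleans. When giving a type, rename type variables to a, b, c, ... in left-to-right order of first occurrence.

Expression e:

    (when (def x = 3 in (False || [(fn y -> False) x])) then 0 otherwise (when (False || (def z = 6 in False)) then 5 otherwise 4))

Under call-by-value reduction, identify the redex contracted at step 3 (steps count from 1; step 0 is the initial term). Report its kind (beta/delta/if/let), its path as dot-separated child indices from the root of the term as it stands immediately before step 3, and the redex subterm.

Derivation:
step 0: (if (let x = 3 in (false || ((\y.false) x))) then 0 else (if (false || (let z = 6 in false)) then 5 else 4))
step 1: [let@0] (if (false || ((\y.false) 3)) then 0 else (if (false || (let z = 6 in false)) then 5 else 4))
step 2: [beta@0.1] (if (false || false) then 0 else (if (false || (let z = 6 in false)) then 5 else 4))
step 3: [delta@0] (if false then 0 else (if (false || (let z = 6 in false)) then 5 else 4))

Answer: delta at 0 : (false || false)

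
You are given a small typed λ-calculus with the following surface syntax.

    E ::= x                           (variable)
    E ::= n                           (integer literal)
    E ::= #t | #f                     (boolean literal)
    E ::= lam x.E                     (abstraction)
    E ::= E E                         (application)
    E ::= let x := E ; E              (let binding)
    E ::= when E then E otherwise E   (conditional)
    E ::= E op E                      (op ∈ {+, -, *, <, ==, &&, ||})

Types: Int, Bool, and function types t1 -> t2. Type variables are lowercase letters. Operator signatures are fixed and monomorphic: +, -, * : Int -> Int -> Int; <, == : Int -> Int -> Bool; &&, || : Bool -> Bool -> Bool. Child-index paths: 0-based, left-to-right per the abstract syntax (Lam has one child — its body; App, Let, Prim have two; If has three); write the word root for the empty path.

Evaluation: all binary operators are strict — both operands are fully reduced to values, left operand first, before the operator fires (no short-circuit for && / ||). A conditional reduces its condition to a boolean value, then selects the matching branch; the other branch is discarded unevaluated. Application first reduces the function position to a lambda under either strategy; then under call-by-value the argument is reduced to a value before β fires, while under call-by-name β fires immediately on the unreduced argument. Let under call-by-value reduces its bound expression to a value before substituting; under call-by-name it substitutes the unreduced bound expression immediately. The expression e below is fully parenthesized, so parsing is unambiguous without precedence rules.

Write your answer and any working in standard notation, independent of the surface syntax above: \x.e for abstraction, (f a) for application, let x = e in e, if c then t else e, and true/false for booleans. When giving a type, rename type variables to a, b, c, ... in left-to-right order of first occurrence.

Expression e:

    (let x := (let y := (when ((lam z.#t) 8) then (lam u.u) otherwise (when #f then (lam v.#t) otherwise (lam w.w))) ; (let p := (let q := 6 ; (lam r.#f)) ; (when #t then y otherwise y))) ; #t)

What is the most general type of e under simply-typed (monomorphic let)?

Answer: Bool

Derivation:
\z._ : a -> Bool
  unify a -> Bool ~ Int -> b
  unify a ~ Int
  unify Bool ~ b
_ _ : Bool
  unify Bool ~ Bool
u : c
\u._ : c -> c
  unify Bool ~ Bool
\v._ : d -> Bool
w : e
\w._ : e -> e
  unify d -> Bool ~ e -> e
  unify d ~ e
  unify Bool ~ e
  unify c -> c ~ Bool -> Bool
  unify c ~ Bool
  unify Bool ~ Bool
let y : Bool -> Bool
let q : Int
\r._ : f -> Bool
let p : f -> Bool
  unify Bool ~ Bool
y : Bool -> Bool
y : Bool -> Bool
  unify Bool -> Bool ~ Bool -> Bool
  unify Bool ~ Bool
  unify Bool ~ Bool
let x : Bool -> Bool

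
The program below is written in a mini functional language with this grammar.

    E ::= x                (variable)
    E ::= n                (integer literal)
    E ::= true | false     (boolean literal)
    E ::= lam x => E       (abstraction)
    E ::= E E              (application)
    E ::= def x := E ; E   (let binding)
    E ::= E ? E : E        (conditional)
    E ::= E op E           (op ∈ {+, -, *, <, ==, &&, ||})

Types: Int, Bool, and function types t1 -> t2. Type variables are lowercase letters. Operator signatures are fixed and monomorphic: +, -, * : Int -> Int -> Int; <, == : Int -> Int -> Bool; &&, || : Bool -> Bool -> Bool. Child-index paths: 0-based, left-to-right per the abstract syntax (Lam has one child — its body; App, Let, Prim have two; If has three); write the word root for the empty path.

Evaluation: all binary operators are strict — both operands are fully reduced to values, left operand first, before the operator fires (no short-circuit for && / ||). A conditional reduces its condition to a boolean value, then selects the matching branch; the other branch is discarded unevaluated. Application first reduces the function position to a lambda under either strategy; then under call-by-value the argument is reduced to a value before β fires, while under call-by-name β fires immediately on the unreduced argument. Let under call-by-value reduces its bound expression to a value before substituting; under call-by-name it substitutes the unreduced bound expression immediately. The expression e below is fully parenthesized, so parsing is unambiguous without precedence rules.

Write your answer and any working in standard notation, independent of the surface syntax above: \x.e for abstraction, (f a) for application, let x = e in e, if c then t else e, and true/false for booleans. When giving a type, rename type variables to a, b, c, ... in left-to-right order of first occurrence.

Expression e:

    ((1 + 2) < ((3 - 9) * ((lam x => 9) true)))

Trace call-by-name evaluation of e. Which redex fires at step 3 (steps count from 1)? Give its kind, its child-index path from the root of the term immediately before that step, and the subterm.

Answer: beta at 1.1 : ((\x.9) true)

Trace:
step 0: ((1 + 2) < ((3 - 9) * ((\x.9) true)))
step 1: [delta@0] (3 < ((3 - 9) * ((\x.9) true)))
step 2: [delta@1.0] (3 < (-6 * ((\x.9) true)))
step 3: [beta@1.1] (3 < (-6 * 9))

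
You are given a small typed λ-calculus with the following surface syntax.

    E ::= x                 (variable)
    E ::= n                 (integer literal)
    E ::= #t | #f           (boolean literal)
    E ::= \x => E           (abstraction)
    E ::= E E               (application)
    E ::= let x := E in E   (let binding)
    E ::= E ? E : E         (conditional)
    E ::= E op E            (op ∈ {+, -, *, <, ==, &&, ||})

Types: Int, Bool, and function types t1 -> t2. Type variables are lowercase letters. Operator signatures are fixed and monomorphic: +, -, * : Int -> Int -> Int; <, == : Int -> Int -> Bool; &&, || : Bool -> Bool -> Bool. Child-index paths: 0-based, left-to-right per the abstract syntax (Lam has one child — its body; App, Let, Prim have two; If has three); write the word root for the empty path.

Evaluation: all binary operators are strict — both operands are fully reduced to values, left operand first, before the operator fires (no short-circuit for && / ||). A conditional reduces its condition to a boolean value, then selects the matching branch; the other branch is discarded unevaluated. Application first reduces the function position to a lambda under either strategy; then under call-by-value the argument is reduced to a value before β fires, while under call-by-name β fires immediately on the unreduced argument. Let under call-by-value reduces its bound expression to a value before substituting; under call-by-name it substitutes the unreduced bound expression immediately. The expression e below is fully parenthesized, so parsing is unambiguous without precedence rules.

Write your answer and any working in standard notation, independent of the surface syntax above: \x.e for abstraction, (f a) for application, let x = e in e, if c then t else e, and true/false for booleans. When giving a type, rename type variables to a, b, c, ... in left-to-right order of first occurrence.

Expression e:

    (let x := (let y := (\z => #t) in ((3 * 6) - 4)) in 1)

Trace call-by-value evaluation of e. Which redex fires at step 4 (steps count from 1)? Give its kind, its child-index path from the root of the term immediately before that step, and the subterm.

Answer: let at root : (let x = 14 in 1)

Working:
step 0: (let x = (let y = (\z.true) in ((3 * 6) - 4)) in 1)
step 1: [let@0] (let x = ((3 * 6) - 4) in 1)
step 2: [delta@0.0] (let x = (18 - 4) in 1)
step 3: [delta@0] (let x = 14 in 1)
step 4: [let@root] 1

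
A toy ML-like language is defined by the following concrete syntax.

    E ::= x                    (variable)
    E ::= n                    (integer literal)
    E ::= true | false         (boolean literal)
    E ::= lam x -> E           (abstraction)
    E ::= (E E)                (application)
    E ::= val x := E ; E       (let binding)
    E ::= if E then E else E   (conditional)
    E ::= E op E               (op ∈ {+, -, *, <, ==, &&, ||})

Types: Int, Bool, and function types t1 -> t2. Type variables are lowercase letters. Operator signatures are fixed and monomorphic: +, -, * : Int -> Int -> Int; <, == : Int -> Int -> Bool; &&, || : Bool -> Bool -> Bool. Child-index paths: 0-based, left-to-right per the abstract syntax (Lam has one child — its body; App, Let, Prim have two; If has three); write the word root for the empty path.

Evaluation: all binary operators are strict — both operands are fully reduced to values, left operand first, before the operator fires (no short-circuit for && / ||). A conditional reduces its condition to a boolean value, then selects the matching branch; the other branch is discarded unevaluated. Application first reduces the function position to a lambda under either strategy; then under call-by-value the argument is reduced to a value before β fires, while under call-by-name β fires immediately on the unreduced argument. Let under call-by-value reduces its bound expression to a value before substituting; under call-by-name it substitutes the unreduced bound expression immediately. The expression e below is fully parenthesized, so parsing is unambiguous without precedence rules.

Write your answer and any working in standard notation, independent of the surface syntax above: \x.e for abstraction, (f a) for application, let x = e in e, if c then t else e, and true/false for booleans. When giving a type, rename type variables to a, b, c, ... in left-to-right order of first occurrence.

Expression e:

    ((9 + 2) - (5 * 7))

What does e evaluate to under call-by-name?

Answer: -24

Derivation:
step 0: ((9 + 2) - (5 * 7))
step 1: [delta@0] (11 - (5 * 7))
step 2: [delta@1] (11 - 35)
step 3: [delta@root] -24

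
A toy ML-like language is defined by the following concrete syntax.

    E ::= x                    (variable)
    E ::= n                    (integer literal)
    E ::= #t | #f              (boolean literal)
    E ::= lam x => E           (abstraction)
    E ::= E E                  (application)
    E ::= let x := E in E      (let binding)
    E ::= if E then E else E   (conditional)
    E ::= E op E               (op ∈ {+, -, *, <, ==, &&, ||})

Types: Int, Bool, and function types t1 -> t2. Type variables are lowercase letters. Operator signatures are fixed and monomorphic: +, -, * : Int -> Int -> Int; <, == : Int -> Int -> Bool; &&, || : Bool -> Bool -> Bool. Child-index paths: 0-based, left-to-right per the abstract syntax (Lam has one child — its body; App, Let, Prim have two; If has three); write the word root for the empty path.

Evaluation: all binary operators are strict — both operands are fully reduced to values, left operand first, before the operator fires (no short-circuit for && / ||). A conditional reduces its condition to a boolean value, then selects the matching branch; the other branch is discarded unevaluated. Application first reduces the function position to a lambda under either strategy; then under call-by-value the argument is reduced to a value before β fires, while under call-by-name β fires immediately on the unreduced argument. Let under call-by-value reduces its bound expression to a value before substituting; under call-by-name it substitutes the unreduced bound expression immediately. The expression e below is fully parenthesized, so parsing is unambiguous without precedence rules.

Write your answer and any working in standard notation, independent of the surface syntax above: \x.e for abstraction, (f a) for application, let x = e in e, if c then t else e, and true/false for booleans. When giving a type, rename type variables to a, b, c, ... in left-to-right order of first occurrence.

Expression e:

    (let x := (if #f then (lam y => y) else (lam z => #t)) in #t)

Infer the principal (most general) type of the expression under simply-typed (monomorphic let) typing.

Answer: Bool

Working:
  unify Bool ~ Bool
y : a
\y._ : a -> a
\z._ : b -> Bool
  unify a -> a ~ b -> Bool
  unify a ~ b
  unify b ~ Bool
let x : Bool -> Bool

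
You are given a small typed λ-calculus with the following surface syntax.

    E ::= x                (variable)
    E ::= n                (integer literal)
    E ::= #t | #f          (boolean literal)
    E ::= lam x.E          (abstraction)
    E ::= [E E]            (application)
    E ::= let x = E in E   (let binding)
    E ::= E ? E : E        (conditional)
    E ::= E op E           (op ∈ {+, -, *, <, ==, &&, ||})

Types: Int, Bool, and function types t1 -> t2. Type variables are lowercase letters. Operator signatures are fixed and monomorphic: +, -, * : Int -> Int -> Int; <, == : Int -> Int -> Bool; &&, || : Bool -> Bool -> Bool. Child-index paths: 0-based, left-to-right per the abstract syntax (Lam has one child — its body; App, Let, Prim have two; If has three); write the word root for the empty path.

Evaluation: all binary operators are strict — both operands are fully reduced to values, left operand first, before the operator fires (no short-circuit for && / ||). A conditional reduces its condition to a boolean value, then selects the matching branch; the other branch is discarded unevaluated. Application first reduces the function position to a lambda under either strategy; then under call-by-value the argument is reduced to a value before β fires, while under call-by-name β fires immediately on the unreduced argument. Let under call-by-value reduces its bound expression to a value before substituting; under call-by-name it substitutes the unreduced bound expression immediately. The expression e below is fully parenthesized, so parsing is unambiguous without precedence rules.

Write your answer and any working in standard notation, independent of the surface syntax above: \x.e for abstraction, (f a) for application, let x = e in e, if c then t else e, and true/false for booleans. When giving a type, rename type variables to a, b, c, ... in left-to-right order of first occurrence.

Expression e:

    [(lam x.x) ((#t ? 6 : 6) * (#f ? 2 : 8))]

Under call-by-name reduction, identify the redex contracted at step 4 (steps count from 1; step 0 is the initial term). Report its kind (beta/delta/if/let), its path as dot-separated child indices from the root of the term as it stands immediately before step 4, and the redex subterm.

Trace:
step 0: ((\x.x) ((if true then 6 else 6) * (if false then 2 else 8)))
step 1: [beta@root] ((if true then 6 else 6) * (if false then 2 else 8))
step 2: [if@0] (6 * (if false then 2 else 8))
step 3: [if@1] (6 * 8)
step 4: [delta@root] 48

Answer: delta at root : (6 * 8)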